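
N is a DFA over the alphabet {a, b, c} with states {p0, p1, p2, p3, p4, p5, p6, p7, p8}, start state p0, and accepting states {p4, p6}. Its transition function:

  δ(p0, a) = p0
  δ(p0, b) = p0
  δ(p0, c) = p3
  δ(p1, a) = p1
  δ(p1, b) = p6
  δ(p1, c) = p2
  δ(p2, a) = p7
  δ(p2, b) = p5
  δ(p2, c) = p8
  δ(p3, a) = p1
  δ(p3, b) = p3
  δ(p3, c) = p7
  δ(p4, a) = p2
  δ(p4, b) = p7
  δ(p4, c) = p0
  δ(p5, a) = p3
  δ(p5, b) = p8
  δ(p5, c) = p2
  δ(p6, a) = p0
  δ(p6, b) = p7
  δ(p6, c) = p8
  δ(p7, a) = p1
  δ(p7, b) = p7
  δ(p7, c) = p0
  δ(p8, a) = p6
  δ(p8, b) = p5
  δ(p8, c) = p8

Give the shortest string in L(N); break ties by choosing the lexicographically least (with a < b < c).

A breadth-first search from p0 reaches an accepting state first via the path p0 → p3 → p1 → p6 on input cab.
No string of length < 3 is accepted (BFS exhausts all shorter strings without reaching an accepting state), and cab is the lexicographically least accepting string of length 3.

cab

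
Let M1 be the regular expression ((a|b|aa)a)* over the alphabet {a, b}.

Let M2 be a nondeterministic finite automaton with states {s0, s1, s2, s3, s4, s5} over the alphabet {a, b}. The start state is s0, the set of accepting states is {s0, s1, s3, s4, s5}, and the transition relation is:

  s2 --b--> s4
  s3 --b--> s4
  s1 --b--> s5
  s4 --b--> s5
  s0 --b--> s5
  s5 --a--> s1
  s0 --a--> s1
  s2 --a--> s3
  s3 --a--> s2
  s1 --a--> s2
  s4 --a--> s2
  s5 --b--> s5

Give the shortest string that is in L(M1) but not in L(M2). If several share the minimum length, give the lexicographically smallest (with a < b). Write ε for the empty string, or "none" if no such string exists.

aa

The string aa is accepted by M1 but not by M2.
No shorter string lies in the difference, and aa is the lexicographically first length-2 string in L(M1) \ L(M2).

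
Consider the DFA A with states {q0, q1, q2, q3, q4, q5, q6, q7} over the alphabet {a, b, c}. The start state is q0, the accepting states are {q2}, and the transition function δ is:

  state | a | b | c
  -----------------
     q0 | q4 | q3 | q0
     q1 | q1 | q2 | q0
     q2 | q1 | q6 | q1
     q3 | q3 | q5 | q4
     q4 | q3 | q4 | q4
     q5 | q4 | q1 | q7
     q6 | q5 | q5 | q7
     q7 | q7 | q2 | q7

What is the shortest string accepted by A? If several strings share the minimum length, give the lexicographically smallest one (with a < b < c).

A breadth-first search from q0 reaches an accepting state first via the path q0 → q3 → q5 → q1 → q2 on input bbbb.
No string of length < 4 is accepted (BFS exhausts all shorter strings without reaching an accepting state), and bbbb is the lexicographically least accepting string of length 4.

bbbb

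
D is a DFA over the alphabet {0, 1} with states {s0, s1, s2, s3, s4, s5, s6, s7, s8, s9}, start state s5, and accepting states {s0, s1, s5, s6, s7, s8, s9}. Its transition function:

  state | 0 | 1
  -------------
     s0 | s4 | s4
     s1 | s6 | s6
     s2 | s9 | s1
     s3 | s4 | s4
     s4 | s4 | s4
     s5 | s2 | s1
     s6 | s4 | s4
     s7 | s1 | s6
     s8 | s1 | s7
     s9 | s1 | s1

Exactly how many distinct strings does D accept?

The useful subgraph on states {s1, s2, s5, s6, s9} is acyclic, so L(D) is finite; the longest accepting path visits 5 useful states, giving maximum string length 4.
Counting accepting paths from s5 by length: 1 of length 0, 1 of length 1, 4 of length 2, 4 of length 3, 4 of length 4. Total 14.

14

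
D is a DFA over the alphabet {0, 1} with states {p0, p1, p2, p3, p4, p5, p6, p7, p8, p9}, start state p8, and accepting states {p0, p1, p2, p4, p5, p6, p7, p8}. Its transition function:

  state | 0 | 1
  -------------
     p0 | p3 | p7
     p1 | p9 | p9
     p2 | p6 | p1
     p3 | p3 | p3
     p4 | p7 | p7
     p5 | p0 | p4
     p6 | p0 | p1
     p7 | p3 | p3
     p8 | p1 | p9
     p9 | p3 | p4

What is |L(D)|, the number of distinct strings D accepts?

11

The useful subgraph on states {p1, p4, p7, p8, p9} is acyclic, so L(D) is finite; the longest accepting path visits 5 useful states, giving maximum string length 4.
Counting accepting paths from p8 by length: 1 of length 0, 1 of length 1, 1 of length 2, 4 of length 3, 4 of length 4. Total 11.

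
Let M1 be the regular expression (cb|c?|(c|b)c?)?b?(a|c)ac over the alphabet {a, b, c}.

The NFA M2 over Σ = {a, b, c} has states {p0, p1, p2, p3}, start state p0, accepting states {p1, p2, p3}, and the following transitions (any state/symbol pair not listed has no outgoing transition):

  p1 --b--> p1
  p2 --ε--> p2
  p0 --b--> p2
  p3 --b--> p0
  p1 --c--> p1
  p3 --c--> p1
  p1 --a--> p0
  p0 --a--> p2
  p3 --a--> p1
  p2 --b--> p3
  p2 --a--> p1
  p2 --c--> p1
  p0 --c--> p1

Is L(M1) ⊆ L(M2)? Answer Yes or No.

Yes

Converting the expression M1 to a DFA (subset construction, then merging equivalent states) gives the minimal DFA with states {r0, r1, r2, r3, r4, r5, r6, r7, r8, r9, r10}, start state r0, accepting states {r10} and transitions r0: a→r1, b→r2, c→r3; r1: a→r4, b→r5, c→r5; r2: a→r1, b→r6, c→r7; r3: a→r8, b→r9, c→r7; r4: a→r5, b→r5, c→r10; r5: a→r5, b→r5, c→r5; r6: a→r1, b→r5, c→r1; r7: a→r8, b→r6, c→r1; r8: a→r4, b→r5, c→r10; r9: a→r1, b→r6, c→r1; r10: a→r5, b→r5, c→r5.
Exploring the product automaton M1 × M2 from the start pair (r0, p0), following both machines on each input symbol, reaches 19 state pairs: (r0, p0), (r1, p2), (r2, p2), (r3, p1), (r4, p1), (r5, p3), (r5, p1), (r1, p1), (r6, p3), (r7, p1), (r8, p0), (r9, p1), (r5, p0), (r10, p1), (r4, p0), (r6, p1), (r4, p2), (r5, p2), (r1, p0).
M1 accepts in {r10} and M2 accepts in {p1, p2, p3}. The reachable pairs whose M1-component is accepting are (r10, p1); in each of them the M2-component is accepting too, so the product for L(M1) \ L(M2) (M1-component accepting, M2-component rejecting) has no reachable accepting pair and the difference is empty.
Hence every string in L(M1) is also in L(M2).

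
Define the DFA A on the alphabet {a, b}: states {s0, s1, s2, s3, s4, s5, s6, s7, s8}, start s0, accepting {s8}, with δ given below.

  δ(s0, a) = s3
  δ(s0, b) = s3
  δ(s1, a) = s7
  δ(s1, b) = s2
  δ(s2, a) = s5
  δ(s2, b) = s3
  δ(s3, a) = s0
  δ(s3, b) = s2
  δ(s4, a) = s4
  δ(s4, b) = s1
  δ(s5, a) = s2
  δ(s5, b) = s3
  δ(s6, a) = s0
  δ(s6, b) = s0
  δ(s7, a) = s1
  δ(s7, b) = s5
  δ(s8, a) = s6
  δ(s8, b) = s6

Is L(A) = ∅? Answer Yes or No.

Yes

The states reachable from the start state are {s0, s2, s3, s5}.
None of the accepting states {s8} is reachable, so no string is accepted and L(A) = ∅.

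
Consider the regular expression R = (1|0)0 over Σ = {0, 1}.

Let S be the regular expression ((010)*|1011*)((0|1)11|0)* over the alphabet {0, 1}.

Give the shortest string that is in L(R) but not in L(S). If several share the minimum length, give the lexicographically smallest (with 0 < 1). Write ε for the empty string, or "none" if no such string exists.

10

The string 10 is accepted by R but not by S.
No shorter string lies in the difference, and 10 is the lexicographically first length-2 string in L(R) \ L(S).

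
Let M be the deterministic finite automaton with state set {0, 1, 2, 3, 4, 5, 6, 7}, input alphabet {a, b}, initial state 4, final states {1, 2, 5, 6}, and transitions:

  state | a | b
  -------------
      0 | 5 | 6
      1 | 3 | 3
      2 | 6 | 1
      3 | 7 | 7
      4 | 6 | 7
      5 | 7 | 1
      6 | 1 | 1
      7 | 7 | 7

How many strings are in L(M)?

3

The useful subgraph on states {1, 4, 6} is acyclic, so L(M) is finite; the longest accepting path visits 3 useful states, giving maximum string length 2.
Counting accepting paths from 4 by length: 1 of length 1, 2 of length 2. Total 3.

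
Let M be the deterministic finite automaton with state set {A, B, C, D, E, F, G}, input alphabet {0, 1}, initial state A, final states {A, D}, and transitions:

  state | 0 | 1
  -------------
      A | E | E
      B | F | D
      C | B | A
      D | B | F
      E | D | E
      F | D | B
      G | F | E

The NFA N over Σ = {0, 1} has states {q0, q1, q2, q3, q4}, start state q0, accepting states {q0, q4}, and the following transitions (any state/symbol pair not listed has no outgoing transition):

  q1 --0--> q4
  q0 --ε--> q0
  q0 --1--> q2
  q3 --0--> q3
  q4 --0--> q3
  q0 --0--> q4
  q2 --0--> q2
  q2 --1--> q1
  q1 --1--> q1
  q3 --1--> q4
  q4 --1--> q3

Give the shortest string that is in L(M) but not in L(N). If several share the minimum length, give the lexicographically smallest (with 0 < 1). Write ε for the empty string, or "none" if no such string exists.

00

The string 00 is accepted by M but not by N.
No shorter string lies in the difference, and 00 is the lexicographically first length-2 string in L(M) \ L(N).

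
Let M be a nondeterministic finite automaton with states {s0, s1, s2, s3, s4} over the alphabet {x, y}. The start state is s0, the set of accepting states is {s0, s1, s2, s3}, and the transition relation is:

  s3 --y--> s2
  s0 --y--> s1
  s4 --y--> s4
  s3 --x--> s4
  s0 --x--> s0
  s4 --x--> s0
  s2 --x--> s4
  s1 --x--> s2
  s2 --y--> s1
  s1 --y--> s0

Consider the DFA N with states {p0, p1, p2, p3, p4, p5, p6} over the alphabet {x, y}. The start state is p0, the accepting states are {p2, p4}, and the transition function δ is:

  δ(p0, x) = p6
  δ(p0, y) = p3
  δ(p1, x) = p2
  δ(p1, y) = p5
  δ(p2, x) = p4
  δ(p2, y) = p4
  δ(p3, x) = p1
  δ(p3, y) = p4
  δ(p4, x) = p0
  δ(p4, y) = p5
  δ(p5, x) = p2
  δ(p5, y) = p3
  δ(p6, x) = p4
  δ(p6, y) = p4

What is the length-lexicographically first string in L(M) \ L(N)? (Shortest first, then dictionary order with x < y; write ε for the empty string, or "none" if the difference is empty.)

The empty string ε is accepted by M but not by N.
Since ε is the unique shortest string, it is the required witness.

ε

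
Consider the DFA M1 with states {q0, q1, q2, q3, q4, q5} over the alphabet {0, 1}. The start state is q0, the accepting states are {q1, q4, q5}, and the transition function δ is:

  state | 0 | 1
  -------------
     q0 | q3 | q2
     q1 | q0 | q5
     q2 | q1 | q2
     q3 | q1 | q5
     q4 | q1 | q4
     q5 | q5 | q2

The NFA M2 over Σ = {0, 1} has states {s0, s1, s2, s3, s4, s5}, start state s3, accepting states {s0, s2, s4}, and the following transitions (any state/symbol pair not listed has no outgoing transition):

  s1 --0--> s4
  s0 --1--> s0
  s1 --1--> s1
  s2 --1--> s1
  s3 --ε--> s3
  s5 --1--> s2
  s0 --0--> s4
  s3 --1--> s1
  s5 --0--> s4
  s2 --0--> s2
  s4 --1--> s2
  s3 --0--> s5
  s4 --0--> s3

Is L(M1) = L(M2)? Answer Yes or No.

Yes

Exploring the product automaton M1 × M2 from the start pair (q0, s3), following both machines on each input symbol, reaches 5 state pairs: (q0, s3), (q3, s5), (q2, s1), (q1, s4), (q5, s2).
M1 accepts in {q1, q4, q5} and M2 accepts in {s0, s2, s4}. In every reachable pair the two components are either both accepting — (q1, s4), (q5, s2) — or both non-accepting, so no string is accepted by exactly one of the machines: L(M1) \ L(M2) and L(M2) \ L(M1) are both empty.
Hence every string is accepted by M1 iff it is accepted by M2, and the two languages coincide.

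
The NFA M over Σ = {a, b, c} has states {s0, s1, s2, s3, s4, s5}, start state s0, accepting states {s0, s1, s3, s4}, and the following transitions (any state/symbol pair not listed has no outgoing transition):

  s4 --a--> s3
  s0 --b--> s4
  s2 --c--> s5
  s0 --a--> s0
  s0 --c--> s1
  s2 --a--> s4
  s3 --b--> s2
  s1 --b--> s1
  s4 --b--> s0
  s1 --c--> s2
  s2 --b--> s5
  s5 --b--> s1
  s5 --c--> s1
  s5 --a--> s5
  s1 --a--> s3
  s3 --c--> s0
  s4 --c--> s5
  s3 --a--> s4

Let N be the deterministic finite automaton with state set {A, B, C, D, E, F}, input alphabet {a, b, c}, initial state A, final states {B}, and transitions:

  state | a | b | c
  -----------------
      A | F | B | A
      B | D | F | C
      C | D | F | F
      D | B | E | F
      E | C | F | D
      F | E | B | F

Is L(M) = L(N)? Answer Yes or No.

The empty string ε is accepted by M but rejected by N.
So L(M) ≠ L(N).

No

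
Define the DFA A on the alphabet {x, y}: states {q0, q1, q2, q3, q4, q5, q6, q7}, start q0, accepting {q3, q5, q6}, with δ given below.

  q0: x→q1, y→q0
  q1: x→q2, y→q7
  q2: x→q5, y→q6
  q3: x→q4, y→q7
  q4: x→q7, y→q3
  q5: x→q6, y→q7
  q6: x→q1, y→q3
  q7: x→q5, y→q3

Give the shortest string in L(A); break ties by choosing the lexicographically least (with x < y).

A breadth-first search from q0 reaches an accepting state first via the path q0 → q1 → q2 → q5 on input xxx.
No string of length < 3 is accepted (BFS exhausts all shorter strings without reaching an accepting state), and xxx is the lexicographically least accepting string of length 3.

xxx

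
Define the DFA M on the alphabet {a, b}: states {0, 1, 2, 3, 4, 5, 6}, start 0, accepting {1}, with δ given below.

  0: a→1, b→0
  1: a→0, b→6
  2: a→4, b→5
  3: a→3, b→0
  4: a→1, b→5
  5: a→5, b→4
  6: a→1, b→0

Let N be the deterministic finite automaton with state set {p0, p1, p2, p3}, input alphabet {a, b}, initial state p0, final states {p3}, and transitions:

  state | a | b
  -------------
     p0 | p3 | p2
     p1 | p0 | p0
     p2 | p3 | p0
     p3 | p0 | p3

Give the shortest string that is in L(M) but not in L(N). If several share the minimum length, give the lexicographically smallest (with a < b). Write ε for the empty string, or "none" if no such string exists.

The string aba is accepted by M but not by N.
No shorter string lies in the difference, and aba is the lexicographically first length-3 string in L(M) \ L(N).

aba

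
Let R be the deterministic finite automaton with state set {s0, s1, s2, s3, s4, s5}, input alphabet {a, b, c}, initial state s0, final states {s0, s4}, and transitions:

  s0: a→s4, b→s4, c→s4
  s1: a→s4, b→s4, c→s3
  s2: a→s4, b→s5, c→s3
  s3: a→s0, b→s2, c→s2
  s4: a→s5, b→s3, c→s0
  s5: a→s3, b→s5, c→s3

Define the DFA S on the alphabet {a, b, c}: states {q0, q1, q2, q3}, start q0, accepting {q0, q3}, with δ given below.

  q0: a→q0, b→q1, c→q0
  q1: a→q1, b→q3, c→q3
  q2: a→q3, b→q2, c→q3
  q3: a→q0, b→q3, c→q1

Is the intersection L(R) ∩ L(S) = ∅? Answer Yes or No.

No

The empty string ε is accepted by both R and S.
Hence L(R) ∩ L(S) ≠ ∅.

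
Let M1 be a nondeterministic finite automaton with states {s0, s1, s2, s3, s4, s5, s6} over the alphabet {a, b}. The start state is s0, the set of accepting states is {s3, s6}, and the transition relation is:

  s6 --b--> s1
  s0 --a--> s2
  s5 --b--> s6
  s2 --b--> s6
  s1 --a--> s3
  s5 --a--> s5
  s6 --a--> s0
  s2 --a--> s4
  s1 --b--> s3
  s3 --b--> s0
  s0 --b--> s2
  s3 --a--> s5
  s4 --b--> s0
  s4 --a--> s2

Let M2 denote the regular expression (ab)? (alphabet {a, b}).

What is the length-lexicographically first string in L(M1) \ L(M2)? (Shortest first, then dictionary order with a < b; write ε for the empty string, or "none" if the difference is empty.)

bb

The string bb is accepted by M1 but not by M2.
No shorter string lies in the difference, and bb is the lexicographically first length-2 string in L(M1) \ L(M2).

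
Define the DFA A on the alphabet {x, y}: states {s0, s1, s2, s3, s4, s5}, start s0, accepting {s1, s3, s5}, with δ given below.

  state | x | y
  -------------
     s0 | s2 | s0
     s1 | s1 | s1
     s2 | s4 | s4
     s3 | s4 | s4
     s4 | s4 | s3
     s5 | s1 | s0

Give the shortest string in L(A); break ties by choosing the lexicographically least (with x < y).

A breadth-first search from s0 reaches an accepting state first via the path s0 → s2 → s4 → s3 on input xxy.
No string of length < 3 is accepted (BFS exhausts all shorter strings without reaching an accepting state), and xxy is the lexicographically least accepting string of length 3.

xxy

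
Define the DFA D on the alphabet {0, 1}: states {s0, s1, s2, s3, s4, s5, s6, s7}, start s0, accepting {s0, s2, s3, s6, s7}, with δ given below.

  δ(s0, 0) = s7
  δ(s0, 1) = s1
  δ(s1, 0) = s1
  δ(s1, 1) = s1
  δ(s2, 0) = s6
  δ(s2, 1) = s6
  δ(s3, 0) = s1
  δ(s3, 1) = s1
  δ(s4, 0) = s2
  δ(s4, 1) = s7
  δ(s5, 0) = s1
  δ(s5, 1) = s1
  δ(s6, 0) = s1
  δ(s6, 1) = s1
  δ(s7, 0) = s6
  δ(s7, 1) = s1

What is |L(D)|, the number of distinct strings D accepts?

The useful subgraph on states {s0, s6, s7} is acyclic, so L(D) is finite; the longest accepting path visits 3 useful states, giving maximum string length 2.
Counting accepting paths from s0 by length: 1 of length 0, 1 of length 1, 1 of length 2. Total 3.

3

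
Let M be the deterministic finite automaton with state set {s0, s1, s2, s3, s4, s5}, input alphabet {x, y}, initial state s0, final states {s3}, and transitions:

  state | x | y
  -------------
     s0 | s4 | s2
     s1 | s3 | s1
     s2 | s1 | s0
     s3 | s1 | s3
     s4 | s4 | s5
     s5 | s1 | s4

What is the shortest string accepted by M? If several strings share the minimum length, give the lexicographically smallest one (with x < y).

A breadth-first search from s0 reaches an accepting state first via the path s0 → s2 → s1 → s3 on input yxx.
No string of length < 3 is accepted (BFS exhausts all shorter strings without reaching an accepting state), and yxx is the lexicographically least accepting string of length 3.

yxx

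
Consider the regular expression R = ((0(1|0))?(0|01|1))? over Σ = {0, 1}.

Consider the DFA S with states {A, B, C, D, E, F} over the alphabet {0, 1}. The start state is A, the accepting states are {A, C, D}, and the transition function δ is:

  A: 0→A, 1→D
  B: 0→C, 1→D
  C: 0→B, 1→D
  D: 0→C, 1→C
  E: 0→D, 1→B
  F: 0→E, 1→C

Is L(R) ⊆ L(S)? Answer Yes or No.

Converting the expression R to a DFA (subset construction, then merging equivalent states) gives the minimal DFA with states {r0, r1, r2, r3, r4, r5, r6}, start state r0, accepting states {r0, r1, r2, r4, r6} and transitions r0: 0→r1, 1→r2; r1: 0→r3, 1→r4; r2: 0→r5, 1→r5; r3: 0→r6, 1→r2; r4: 0→r6, 1→r2; r5: 0→r5, 1→r5; r6: 0→r5, 1→r2.
Exploring the product automaton R × S from the start pair (r0, A), following both machines on each input symbol, reaches 12 state pairs: (r0, A), (r1, A), (r2, D), (r3, A), (r4, D), (r5, C), (r6, A), (r6, C), (r2, C), (r5, B), (r5, D), (r5, A).
R accepts in {r0, r1, r2, r4, r6} and S accepts in {A, C, D}. The reachable pairs whose R-component is accepting are (r0, A), (r1, A), (r2, D), (r4, D), (r6, A), (r6, C), (r2, C); in each of them the S-component is accepting too, so the product for L(R) \ L(S) (R-component accepting, S-component rejecting) has no reachable accepting pair and the difference is empty.
Hence every string in L(R) is also in L(S).

Yes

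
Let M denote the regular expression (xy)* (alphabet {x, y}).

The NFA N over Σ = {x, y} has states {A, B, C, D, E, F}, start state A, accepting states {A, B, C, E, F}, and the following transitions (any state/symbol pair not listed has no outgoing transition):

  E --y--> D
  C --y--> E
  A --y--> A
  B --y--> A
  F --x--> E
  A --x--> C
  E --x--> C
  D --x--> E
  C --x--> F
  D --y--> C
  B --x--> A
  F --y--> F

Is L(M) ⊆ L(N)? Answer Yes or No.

Yes

Converting the expression M to a DFA (subset construction, then merging equivalent states) gives the minimal DFA with states {m0, m1, m2}, start state m0, accepting states {m0} and transitions m0: x→m1, y→m2; m1: x→m2, y→m0; m2: x→m2, y→m2.
Exploring the product automaton M × N from the start pair (m0, A), following both machines on each input symbol, reaches 8 state pairs: (m0, A), (m1, C), (m2, A), (m2, F), (m0, E), (m2, C), (m2, E), (m2, D).
M accepts in {m0} and N accepts in {A, B, C, E, F}. The reachable pairs whose M-component is accepting are (m0, A), (m0, E); in each of them the N-component is accepting too, so the product for L(M) \ L(N) (M-component accepting, N-component rejecting) has no reachable accepting pair and the difference is empty.
Hence every string in L(M) is also in L(N).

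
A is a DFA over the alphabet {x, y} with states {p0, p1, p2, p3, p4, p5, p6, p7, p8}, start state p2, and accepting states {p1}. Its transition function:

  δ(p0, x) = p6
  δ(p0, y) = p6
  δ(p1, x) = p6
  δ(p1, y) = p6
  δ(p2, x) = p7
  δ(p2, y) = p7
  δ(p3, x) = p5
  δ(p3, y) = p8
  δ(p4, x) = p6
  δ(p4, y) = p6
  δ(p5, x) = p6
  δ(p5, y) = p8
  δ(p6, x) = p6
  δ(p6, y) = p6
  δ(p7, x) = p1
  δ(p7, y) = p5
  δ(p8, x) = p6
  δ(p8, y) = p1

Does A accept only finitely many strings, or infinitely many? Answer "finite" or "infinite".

The useful states (reachable from p2 and able to reach an accepting state) are {p1, p2, p5, p7, p8}.
Restricted to these states the transition graph has no cycle, so every accepting path has bounded length and L is finite.

finite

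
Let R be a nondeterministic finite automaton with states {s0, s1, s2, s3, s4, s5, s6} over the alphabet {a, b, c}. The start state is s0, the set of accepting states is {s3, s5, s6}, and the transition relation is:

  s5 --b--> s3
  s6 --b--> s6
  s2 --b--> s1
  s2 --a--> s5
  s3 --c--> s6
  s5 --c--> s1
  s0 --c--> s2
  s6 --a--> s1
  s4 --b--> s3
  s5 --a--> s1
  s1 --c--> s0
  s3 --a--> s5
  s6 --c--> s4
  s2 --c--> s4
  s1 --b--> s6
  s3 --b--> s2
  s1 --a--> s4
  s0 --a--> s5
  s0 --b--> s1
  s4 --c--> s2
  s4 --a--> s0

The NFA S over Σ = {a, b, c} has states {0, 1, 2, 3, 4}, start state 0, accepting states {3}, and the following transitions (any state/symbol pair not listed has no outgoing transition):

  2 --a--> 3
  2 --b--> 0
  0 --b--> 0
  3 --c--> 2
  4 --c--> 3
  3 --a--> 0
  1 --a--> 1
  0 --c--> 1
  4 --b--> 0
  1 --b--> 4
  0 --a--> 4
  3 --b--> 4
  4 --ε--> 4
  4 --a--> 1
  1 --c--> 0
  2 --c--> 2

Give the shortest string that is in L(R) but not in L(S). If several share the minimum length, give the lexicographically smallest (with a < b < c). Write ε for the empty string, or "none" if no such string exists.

The string a is accepted by R but not by S.
No shorter string lies in the difference, and a is the lexicographically first length-1 string in L(R) \ L(S).

a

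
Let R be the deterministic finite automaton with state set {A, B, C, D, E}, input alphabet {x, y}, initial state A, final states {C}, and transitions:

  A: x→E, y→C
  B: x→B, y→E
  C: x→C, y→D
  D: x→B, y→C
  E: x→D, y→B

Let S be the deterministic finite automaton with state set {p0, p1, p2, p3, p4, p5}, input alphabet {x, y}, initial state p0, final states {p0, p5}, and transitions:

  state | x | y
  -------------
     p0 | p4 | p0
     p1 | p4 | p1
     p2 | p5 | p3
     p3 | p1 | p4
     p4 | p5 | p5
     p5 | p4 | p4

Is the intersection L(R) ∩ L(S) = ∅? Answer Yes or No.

No

The string y is accepted by both R and S.
Hence L(R) ∩ L(S) ≠ ∅.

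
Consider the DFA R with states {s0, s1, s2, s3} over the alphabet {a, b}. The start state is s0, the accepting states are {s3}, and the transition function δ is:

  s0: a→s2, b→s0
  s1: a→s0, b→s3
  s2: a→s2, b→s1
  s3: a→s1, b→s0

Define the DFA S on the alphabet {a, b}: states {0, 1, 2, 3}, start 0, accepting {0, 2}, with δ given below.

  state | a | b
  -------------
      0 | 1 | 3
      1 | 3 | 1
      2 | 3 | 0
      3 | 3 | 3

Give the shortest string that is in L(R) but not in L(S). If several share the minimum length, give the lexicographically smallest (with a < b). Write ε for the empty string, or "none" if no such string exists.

The string abb is accepted by R but not by S.
No shorter string lies in the difference, and abb is the lexicographically first length-3 string in L(R) \ L(S).

abb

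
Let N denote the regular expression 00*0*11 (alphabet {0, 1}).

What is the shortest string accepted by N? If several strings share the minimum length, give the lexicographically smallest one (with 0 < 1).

By inspection of the expression, no string of length less than 3 matches, and 011 is the lexicographically first match of length 3.

011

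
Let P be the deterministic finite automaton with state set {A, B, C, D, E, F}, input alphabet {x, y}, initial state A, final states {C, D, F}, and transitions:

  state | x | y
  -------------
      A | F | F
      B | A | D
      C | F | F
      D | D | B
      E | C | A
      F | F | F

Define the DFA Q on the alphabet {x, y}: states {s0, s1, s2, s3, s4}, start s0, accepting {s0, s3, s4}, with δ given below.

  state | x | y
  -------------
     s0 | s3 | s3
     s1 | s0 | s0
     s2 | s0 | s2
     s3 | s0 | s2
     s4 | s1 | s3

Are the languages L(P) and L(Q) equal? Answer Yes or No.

The string xy is accepted by P but rejected by Q.
So L(P) ≠ L(Q).

No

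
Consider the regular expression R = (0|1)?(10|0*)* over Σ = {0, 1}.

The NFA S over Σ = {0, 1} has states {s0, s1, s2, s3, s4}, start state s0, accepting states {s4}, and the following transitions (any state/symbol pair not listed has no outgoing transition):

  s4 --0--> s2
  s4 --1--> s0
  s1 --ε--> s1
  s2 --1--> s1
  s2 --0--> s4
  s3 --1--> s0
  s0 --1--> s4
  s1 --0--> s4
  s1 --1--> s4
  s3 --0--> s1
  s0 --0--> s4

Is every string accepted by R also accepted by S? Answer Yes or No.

The empty string ε is in L(R) but not in L(S).
So L(R) ⊄ L(S).

No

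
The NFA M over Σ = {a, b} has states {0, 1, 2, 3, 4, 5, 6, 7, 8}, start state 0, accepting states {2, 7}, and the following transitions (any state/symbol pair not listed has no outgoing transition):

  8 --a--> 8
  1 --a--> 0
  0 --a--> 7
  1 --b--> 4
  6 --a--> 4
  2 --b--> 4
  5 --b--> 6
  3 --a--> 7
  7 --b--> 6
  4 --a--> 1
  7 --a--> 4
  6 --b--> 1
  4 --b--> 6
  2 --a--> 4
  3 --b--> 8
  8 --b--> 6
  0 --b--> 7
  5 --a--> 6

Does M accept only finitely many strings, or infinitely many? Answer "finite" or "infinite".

State 0 is reachable from the start and can reach an accepting state, and it lies on the cycle 0 → 7 → 4 → 1 → 0.
Traversing that cycle any number of times yields accepted strings of unbounded length, so the language is infinite.

infinite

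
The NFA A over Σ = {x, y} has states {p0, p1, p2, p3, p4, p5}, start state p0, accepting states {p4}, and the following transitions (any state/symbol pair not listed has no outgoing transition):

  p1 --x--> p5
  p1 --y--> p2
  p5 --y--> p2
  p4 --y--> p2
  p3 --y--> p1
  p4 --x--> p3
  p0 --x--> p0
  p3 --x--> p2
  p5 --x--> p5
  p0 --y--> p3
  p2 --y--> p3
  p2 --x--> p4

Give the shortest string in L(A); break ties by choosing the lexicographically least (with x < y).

A breadth-first search from p0 reaches an accepting state first via the path p0 → p3 → p2 → p4 on input yxx.
No string of length < 3 is accepted (BFS exhausts all shorter strings without reaching an accepting state), and yxx is the lexicographically least accepting string of length 3.

yxx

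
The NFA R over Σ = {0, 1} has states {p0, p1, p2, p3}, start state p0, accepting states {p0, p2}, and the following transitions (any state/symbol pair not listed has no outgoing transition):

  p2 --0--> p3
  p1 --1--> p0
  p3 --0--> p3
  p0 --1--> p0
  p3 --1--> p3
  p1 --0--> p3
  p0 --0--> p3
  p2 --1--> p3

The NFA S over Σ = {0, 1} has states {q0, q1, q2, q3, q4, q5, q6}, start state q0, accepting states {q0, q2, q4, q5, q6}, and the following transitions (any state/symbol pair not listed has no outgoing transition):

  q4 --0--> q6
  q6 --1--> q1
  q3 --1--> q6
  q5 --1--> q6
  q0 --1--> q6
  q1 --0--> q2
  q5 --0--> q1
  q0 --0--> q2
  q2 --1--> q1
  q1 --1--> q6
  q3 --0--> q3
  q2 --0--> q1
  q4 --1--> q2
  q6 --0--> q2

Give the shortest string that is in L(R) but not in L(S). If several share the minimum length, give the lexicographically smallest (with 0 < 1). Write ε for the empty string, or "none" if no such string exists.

The string 11 is accepted by R but not by S.
No shorter string lies in the difference, and 11 is the lexicographically first length-2 string in L(R) \ L(S).

11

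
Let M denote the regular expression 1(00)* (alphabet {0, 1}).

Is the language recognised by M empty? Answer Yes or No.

The string 1 matches the expression, so it belongs to L(M).
Since L(M) contains at least one string, it is not empty.

No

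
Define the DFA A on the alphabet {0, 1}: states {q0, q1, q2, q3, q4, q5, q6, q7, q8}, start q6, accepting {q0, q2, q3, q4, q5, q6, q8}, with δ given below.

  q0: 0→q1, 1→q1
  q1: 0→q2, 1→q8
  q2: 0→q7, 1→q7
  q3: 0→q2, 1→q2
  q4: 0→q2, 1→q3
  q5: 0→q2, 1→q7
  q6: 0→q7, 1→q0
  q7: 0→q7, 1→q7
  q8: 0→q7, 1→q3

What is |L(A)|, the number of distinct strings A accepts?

The useful subgraph on states {q0, q1, q2, q3, q6, q8} is acyclic, so L(A) is finite; the longest accepting path visits 6 useful states, giving maximum string length 5.
Counting accepting paths from q6 by length: 1 of length 0, 1 of length 1, 4 of length 3, 2 of length 4, 4 of length 5. Total 12.

12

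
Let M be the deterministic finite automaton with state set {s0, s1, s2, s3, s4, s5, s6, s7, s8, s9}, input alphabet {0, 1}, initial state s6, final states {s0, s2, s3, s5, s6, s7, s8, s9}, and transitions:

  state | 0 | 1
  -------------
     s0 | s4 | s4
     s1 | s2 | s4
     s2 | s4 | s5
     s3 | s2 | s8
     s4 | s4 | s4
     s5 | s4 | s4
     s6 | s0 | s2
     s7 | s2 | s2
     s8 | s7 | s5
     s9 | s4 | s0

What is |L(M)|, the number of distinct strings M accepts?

The useful subgraph on states {s0, s2, s5, s6} is acyclic, so L(M) is finite; the longest accepting path visits 3 useful states, giving maximum string length 2.
Counting accepting paths from s6 by length: 1 of length 0, 2 of length 1, 1 of length 2. Total 4.

4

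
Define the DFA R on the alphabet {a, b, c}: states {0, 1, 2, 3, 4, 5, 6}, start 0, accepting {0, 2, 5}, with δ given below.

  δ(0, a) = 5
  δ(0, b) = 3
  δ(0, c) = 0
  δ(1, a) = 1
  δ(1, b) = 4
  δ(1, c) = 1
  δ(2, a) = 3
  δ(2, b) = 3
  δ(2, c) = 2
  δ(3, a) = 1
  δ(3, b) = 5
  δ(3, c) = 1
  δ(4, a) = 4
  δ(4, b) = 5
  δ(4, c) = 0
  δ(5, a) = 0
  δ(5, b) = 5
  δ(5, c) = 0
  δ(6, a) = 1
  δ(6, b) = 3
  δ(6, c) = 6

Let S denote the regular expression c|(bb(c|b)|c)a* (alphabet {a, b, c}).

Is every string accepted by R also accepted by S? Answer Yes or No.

No

The empty string ε is in L(R) but not in L(S).
So L(R) ⊄ L(S).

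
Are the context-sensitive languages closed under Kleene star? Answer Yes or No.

Yes

An LBA guesses a factorisation of the input into blocks (marking block boundaries on a second track) and verifies each block with the LBA for L; this uses no space beyond the input, so L* is context-sensitive.
So the context-sensitive languages are closed under Kleene star.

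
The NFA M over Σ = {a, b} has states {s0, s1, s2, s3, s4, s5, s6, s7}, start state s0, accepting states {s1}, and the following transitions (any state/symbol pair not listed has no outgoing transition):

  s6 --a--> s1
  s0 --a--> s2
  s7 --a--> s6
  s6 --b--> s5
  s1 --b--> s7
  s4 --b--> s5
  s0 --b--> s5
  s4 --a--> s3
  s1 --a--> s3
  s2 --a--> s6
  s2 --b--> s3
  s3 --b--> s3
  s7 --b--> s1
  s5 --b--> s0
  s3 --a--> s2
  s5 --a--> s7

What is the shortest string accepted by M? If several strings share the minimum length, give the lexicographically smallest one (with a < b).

aaa

A breadth-first search from s0 reaches an accepting state first via the path s0 → s2 → s6 → s1 on input aaa.
No string of length < 3 is accepted (BFS exhausts all shorter strings without reaching an accepting state), and aaa is the lexicographically least accepting string of length 3.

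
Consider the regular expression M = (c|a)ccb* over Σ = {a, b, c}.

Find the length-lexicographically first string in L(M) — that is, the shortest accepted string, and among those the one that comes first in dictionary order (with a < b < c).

acc

By inspection of the expression, no string of length less than 3 matches, and acc is the lexicographically first match of length 3.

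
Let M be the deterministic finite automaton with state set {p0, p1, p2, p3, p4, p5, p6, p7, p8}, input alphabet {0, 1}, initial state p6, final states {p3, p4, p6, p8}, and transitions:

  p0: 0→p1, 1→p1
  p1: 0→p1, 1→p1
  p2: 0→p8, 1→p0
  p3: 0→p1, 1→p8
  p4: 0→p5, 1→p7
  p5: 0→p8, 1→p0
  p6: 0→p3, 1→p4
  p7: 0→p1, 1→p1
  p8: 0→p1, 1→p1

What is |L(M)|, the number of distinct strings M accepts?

5

The useful subgraph on states {p3, p4, p5, p6, p8} is acyclic, so L(M) is finite; the longest accepting path visits 4 useful states, giving maximum string length 3.
Counting accepting paths from p6 by length: 1 of length 0, 2 of length 1, 1 of length 2, 1 of length 3. Total 5.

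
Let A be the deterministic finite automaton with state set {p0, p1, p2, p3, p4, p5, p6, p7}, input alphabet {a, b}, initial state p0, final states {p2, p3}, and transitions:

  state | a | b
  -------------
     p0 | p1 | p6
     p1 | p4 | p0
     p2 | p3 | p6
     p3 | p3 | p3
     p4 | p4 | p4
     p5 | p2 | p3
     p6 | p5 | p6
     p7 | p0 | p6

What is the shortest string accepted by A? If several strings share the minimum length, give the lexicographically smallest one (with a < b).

baa

A breadth-first search from p0 reaches an accepting state first via the path p0 → p6 → p5 → p2 on input baa.
No string of length < 3 is accepted (BFS exhausts all shorter strings without reaching an accepting state), and baa is the lexicographically least accepting string of length 3.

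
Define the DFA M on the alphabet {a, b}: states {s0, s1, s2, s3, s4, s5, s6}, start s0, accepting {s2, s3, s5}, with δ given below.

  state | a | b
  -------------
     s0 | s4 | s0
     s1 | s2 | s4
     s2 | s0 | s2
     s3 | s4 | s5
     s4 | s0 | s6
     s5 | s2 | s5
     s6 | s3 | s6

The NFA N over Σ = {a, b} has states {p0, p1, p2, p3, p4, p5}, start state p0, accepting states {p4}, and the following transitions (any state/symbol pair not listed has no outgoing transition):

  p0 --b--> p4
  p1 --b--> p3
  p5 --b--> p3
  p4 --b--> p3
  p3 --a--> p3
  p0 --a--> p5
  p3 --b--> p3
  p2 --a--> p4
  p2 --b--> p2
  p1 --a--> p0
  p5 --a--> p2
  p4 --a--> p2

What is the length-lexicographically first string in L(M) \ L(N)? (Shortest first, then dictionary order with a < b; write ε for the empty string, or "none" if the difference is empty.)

aba

The string aba is accepted by M but not by N.
No shorter string lies in the difference, and aba is the lexicographically first length-3 string in L(M) \ L(N).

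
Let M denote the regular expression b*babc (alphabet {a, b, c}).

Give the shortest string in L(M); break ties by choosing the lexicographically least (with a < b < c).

babc

By inspection of the expression, no string of length less than 4 matches, and babc is the lexicographically first match of length 4.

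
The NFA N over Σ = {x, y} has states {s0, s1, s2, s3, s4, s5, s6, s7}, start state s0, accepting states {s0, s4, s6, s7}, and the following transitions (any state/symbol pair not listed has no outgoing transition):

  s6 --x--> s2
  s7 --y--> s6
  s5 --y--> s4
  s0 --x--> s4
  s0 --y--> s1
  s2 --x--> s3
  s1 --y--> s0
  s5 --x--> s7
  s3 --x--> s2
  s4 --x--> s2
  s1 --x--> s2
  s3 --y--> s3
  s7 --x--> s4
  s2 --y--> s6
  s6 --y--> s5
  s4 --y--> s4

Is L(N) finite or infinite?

State s0 is reachable from the start and can reach an accepting state, and it lies on the cycle s0 → s1 → s0.
Traversing that cycle any number of times yields accepted strings of unbounded length, so the language is infinite.

infinite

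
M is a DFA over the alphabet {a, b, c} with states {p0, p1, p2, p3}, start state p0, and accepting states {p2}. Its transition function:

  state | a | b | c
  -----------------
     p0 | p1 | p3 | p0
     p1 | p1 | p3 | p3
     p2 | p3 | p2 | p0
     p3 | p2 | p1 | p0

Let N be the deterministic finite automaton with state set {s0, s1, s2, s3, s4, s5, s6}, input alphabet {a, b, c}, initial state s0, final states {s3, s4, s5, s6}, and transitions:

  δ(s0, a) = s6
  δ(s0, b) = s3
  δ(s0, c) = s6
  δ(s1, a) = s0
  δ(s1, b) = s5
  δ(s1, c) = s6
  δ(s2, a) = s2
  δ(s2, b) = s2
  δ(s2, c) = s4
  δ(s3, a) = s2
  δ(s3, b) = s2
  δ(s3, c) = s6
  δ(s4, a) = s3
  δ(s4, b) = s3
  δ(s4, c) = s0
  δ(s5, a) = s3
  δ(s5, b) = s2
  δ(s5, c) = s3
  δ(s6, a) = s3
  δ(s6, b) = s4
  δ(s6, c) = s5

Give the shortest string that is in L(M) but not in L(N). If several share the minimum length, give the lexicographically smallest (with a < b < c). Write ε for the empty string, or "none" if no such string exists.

The string ba is accepted by M but not by N.
No shorter string lies in the difference, and ba is the lexicographically first length-2 string in L(M) \ L(N).

ba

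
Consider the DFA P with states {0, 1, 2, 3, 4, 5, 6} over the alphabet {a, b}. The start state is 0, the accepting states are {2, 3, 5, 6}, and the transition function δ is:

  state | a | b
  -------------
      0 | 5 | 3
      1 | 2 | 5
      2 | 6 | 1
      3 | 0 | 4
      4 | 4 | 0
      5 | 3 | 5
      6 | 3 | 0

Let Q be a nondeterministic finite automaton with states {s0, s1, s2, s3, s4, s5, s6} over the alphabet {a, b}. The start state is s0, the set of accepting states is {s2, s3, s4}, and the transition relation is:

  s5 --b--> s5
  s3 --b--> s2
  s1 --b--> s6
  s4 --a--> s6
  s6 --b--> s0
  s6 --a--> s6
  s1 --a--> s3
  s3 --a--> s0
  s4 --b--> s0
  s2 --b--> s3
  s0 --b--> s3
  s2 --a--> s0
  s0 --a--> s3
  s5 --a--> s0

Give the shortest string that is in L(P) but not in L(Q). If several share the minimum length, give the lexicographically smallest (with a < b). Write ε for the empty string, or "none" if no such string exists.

The string aa is accepted by P but not by Q.
No shorter string lies in the difference, and aa is the lexicographically first length-2 string in L(P) \ L(Q).

aa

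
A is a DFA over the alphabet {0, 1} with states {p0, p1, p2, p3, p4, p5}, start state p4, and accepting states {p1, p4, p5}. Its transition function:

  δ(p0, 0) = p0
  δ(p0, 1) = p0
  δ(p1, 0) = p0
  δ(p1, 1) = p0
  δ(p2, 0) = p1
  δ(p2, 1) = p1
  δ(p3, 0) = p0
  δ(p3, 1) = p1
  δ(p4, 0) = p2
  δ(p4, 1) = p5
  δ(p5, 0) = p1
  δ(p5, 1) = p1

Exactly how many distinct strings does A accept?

The useful subgraph on states {p1, p2, p4, p5} is acyclic, so L(A) is finite; the longest accepting path visits 3 useful states, giving maximum string length 2.
Counting accepting paths from p4 by length: 1 of length 0, 1 of length 1, 4 of length 2. Total 6.

6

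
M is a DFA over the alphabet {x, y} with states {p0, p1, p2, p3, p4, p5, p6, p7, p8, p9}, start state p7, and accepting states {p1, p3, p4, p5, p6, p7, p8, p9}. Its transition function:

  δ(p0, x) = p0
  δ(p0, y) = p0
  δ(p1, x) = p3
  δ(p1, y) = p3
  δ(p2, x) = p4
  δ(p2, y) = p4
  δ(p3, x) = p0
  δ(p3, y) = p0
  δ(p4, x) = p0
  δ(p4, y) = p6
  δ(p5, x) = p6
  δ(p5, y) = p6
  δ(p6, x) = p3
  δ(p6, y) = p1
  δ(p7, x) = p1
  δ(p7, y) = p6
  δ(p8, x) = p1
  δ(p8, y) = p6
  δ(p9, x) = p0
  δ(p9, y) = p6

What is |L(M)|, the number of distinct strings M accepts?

The useful subgraph on states {p1, p3, p6, p7} is acyclic, so L(M) is finite; the longest accepting path visits 4 useful states, giving maximum string length 3.
Counting accepting paths from p7 by length: 1 of length 0, 2 of length 1, 4 of length 2, 2 of length 3. Total 9.

9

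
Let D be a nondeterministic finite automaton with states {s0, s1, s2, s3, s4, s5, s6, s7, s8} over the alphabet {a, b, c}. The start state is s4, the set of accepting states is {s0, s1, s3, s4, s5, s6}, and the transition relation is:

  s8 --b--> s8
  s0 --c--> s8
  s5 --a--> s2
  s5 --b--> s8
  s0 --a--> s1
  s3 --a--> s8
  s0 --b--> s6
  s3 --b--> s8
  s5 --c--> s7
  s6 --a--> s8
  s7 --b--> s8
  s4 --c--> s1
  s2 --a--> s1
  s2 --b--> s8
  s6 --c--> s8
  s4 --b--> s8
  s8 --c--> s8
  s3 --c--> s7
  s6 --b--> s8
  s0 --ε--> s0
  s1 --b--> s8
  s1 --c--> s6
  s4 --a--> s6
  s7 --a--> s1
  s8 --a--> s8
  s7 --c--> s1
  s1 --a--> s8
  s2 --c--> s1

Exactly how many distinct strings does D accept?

4

The useful subgraph on states {s1, s4, s6} is acyclic, so L(D) is finite; the longest accepting path visits 3 useful states, giving maximum string length 2.
Counting accepting paths from s4 by length: 1 of length 0, 2 of length 1, 1 of length 2. Total 4.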